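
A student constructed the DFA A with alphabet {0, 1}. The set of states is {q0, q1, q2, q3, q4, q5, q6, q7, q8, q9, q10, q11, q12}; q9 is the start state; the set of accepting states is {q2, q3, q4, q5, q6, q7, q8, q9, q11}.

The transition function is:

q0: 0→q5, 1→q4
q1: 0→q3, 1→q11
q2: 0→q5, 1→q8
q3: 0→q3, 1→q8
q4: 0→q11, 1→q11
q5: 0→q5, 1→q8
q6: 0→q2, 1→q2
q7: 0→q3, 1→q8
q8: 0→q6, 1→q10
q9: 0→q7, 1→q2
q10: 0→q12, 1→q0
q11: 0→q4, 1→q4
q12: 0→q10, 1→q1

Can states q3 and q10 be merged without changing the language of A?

No

Every state is reachable, so we keep all 13.
P0 = {q2,q3,q4,q5,q6,q7,q8,q9,q11} | {q0,q1,q10,q12}.
Split {q2,q3,q4,q5,q6,q7,q8,q9,q11} by δ(·,1) → {q2,q3,q4,q5,q6,q7,q9,q11} and {q8}.
Refine {q2,q3,q4,q5,q6,q7,q9,q11} on symbol 1: members go to different blocks, giving {q2,q3,q5,q7} and {q4,q6,q9,q11}.
On input 0, block {q0,q1,q10,q12} splits into {q0,q1} and {q10,q12}.
Split {q4,q6,q9,q11} by δ(·,0) → {q4,q11} and {q6,q9}.
No further refinement is possible. Final partition (6 blocks): {q2,q3,q5,q7} | {q0,q1} | {q8} | {q4,q11} | {q10,q12} | {q6,q9}.
q3 and q10 end up in different blocks, so they are distinguishable. For instance, the string 'ε' is accepted from only q3.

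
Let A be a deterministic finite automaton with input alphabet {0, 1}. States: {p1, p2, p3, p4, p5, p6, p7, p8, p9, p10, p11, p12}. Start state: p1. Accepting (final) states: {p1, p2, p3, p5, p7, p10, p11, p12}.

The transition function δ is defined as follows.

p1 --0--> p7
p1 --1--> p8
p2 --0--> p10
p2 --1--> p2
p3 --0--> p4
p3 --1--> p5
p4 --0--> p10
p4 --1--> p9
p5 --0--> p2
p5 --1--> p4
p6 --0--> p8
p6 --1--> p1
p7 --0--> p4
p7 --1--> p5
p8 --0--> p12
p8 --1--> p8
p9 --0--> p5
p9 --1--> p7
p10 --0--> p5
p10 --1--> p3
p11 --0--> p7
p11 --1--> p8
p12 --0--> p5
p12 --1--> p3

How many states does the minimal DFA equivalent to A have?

8

States {p6,p11} cannot be reached from the start state, so discard them.
Start with accepting vs non-accepting: {p1,p2,p3,p5,p7,p10,p12} | {p4,p8,p9}.
Split {p1,p2,p3,p5,p7,p10,p12} by δ(·,0) → {p1,p2,p5,p10,p12} and {p3,p7}.
Refine {p1,p2,p5,p10,p12} on symbol 0: members go to different blocks, giving {p2,p5,p10,p12} and {p1}.
Refine {p2,p5,p10,p12} on symbol 1: members go to different blocks, giving {p10,p12} and {p2} and {p5}.
On input 0, block {p4,p8,p9} splits into {p4,p8} and {p9}.
On input 1, block {p4,p8} splits into {p4} and {p8}.
No further refinement is possible. Final partition (8 blocks): {p10,p12} | {p4} | {p3,p7} | {p1} | {p2} | {p5} | {p9} | {p8}.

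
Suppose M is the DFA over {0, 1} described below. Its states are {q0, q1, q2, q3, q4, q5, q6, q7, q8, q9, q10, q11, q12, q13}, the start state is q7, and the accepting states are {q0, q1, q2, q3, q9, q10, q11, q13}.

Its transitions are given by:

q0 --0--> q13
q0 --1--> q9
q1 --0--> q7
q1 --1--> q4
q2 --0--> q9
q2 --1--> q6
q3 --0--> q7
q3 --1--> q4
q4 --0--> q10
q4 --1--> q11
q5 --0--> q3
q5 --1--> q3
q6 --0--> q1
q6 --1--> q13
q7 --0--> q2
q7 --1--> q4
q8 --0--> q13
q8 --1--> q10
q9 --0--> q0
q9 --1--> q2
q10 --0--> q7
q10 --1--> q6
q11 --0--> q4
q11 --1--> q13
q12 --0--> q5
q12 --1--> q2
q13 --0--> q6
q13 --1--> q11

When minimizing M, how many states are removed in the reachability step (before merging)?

No path from q7 leads to q3, q5, q8, q12; the other 10 states are all reachable.

4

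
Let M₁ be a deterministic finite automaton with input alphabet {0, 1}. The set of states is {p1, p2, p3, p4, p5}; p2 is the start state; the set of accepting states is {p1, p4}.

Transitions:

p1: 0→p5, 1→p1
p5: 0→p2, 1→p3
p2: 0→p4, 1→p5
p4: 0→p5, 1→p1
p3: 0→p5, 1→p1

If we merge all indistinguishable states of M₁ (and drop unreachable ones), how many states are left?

4

Every state is reachable, so we keep all 5.
Initial partition by acceptance: {p1,p4} | {p2,p3,p5}.
Split {p2,p3,p5} by δ(·,0) → {p3,p5} and {p2}.
Refine {p3,p5} on symbol 0: members go to different blocks, giving {p3} and {p5}.
Stable partition: {p1,p4} | {p3} | {p2} | {p5} — 4 equivalence classes.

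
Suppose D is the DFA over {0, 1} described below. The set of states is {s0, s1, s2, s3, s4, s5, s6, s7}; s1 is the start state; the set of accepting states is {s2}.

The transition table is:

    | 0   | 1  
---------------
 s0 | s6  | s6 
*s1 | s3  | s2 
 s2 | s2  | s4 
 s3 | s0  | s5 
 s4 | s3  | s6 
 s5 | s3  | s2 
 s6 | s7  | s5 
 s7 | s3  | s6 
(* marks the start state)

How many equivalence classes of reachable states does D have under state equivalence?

Every state is reachable, so we keep all 8.
P0 = {s2} | {s0,s1,s3,s4,s5,s6,s7}.
Split {s0,s1,s3,s4,s5,s6,s7} by δ(·,1) → {s0,s3,s4,s6,s7} and {s1,s5}.
Refine {s0,s3,s4,s6,s7} on symbol 1: members go to different blocks, giving {s0,s4,s7} and {s3,s6}.
Stable partition: {s2} | {s0,s4,s7} | {s1,s5} | {s3,s6} — 4 equivalence classes.

4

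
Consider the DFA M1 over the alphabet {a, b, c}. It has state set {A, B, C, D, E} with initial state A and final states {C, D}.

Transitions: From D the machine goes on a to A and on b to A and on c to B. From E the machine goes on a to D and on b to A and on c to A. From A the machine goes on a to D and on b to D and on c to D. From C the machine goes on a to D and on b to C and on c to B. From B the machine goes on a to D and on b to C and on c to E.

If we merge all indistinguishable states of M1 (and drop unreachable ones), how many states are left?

5

Initial partition by acceptance: {C,D} | {A,B,E}.
On input a, block {C,D} splits into {C} and {D}.
Refine {A,B,E} on symbol b: members go to different blocks, giving {A} and {B} and {E}.
Stable partition: {C} | {A} | {D} | {B} | {E} — 5 equivalence classes.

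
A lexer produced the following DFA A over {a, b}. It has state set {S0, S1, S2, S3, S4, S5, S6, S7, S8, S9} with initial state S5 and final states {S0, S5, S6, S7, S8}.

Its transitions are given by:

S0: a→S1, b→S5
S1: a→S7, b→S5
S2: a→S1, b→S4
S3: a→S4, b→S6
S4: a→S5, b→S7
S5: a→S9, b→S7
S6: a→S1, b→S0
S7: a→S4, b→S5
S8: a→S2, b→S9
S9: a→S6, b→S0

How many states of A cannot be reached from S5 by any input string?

BFS from S5 reaches {S0, S1, S4, S5, S6, S7, S9}; the 3 state(s) S2, S3, S8 are never visited.

3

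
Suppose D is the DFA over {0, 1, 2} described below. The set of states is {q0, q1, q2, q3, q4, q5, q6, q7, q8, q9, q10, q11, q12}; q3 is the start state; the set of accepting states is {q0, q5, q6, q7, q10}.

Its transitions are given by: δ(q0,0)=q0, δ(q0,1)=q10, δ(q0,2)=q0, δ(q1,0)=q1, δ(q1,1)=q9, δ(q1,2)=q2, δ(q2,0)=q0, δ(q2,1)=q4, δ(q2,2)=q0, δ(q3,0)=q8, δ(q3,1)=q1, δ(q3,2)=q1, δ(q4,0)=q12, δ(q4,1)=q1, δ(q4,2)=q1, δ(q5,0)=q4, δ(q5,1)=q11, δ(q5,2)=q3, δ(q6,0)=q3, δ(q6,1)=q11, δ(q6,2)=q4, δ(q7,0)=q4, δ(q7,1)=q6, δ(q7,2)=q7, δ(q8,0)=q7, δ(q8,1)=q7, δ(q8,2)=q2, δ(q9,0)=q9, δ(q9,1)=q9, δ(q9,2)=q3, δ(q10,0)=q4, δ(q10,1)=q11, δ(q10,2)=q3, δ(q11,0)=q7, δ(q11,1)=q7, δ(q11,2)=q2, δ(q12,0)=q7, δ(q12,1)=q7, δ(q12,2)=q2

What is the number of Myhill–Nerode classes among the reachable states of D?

8

Reachable states from the start: {q0,q1,q2,q3,q4,q6,q7,q8,q9,q10,q11,q12}. Unreachable: {q5} — drop them.
Start with accepting vs non-accepting: {q0,q6,q7,q10} | {q1,q2,q3,q4,q8,q9,q11,q12}.
Split {q0,q6,q7,q10} by δ(·,0) → {q6,q7,q10} and {q0}.
On input 1, block {q6,q7,q10} splits into {q6,q10} and {q7}.
Split {q1,q2,q3,q4,q8,q9,q11,q12} by δ(·,0) → {q1,q3,q4,q9} and {q8,q11,q12} and {q2}.
Split {q1,q3,q4,q9} by δ(·,0) → {q1,q9} and {q3,q4}.
Split {q1,q9} by δ(·,2) → {q1} and {q9}.
The partition is now stable with 8 blocks: {q6,q10} | {q1} | {q0} | {q7} | {q8,q11,q12} | {q2} | {q3,q4} | {q9}.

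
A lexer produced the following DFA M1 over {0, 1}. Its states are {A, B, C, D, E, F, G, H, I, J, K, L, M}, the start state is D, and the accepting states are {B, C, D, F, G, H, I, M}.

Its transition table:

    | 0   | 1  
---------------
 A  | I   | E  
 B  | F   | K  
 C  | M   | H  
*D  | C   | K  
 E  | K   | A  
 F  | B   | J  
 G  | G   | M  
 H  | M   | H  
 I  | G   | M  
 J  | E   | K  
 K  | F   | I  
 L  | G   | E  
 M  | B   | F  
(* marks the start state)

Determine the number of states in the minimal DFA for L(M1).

States {L} cannot be reached from the start state, so discard them.
Start with accepting vs non-accepting: {B,C,D,F,G,H,I,M} | {A,E,J,K}.
Refine {B,C,D,F,G,H,I,M} on symbol 1: members go to different blocks, giving {C,G,H,I,M} and {B,D,F}.
On input 0, block {C,G,H,I,M} splits into {C,G,H,I} and {M}.
On input 0, block {C,G,H,I} splits into {C,H} and {G,I}.
Split {A,E,J,K} by δ(·,0) → {E,J} and {A} and {K}.
Split {E,J} by δ(·,0) → {E} and {J}.
On input 0, block {B,D,F} splits into {B,F} and {D}.
Split {B,F} by δ(·,1) → {B} and {F}.
No further refinement is possible. Final partition (10 blocks): {C,H} | {E} | {B} | {M} | {G,I} | {A} | {K} | {J} | {D} | {F}.

10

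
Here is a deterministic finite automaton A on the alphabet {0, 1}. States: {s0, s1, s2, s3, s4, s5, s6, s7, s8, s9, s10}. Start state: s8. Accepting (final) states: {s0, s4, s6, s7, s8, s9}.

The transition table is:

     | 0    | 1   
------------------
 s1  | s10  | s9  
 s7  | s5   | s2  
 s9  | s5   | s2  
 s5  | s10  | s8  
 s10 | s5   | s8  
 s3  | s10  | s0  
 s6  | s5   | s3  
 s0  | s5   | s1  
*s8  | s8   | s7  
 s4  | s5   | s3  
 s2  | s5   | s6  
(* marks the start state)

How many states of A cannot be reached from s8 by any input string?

1

No path from s8 leads to s4; the other 10 states are all reachable.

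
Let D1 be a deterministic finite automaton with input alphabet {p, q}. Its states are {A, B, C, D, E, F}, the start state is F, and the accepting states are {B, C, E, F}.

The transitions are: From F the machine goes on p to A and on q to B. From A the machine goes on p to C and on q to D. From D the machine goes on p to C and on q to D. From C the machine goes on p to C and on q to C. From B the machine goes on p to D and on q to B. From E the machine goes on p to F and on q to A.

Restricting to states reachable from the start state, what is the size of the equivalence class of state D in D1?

2

First remove the unreachable states {E}; 5 states remain.
P0 = {B,C,F} | {A,D}.
Refine {B,C,F} on symbol p: members go to different blocks, giving {B,F} and {C}.
The partition is now stable with 3 blocks: {B,F} | {A,D} | {C}.
State D belongs to the block {A,D}, which has 2 states.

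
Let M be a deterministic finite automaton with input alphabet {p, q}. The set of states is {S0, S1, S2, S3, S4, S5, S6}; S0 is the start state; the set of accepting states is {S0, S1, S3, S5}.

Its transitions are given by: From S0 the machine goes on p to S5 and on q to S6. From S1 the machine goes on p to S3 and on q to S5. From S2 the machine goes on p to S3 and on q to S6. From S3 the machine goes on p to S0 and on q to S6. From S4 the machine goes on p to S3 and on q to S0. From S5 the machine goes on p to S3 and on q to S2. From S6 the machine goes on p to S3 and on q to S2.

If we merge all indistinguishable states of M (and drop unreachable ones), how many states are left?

First remove the unreachable states {S1,S4}; 5 states remain.
P0 = {S0,S3,S5} | {S2,S6}.
The partition is now stable with 2 blocks: {S0,S3,S5} | {S2,S6}.

2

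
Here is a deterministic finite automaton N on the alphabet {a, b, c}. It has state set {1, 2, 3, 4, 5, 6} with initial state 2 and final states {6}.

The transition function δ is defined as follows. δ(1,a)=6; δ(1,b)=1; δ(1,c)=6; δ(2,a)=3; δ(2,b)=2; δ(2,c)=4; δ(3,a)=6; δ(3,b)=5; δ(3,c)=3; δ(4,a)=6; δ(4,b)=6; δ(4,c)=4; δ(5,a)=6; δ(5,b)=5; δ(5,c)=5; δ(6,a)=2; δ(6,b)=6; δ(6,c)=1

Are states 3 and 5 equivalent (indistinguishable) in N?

Start with accepting vs non-accepting: {6} | {1,2,3,4,5}.
Refine {1,2,3,4,5} on symbol a: members go to different blocks, giving {1,3,4,5} and {2}.
Refine {1,3,4,5} on symbol b: members go to different blocks, giving {1,3,5} and {4}.
Refine {1,3,5} on symbol c: members go to different blocks, giving {3,5} and {1}.
The partition is now stable with 5 blocks: {6} | {3,5} | {2} | {4} | {1}.
3 and 5 lie in the same block of the stable partition, so they are equivalent — no string distinguishes them.

Yes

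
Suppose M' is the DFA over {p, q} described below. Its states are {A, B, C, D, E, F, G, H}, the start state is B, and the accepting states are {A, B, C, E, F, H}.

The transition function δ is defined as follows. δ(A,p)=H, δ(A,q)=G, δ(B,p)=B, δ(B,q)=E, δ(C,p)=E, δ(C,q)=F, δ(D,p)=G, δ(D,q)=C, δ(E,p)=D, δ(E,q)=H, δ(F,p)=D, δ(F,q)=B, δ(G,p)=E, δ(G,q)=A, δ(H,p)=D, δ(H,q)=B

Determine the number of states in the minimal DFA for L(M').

Start with accepting vs non-accepting: {A,B,C,E,F,H} | {D,G}.
On input p, block {A,B,C,E,F,H} splits into {A,B,C} and {E,F,H}.
Refine {A,B,C} on symbol p: members go to different blocks, giving {A,C} and {B}.
On input q, block {A,C} splits into {A} and {C}.
On input p, block {D,G} splits into {D} and {G}.
Refine {E,F,H} on symbol q: members go to different blocks, giving {F,H} and {E}.
The partition is now stable with 7 blocks: {A} | {D} | {F,H} | {B} | {C} | {G} | {E}.

7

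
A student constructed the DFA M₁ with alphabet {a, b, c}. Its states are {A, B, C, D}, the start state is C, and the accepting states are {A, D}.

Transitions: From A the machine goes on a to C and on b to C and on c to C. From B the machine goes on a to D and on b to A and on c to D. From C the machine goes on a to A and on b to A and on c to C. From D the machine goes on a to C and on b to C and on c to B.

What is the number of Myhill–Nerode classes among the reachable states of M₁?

2

First remove the unreachable states {B,D}; 2 states remain.
P0 = {A} | {C}.
The partition is now stable with 2 blocks: {A} | {C}.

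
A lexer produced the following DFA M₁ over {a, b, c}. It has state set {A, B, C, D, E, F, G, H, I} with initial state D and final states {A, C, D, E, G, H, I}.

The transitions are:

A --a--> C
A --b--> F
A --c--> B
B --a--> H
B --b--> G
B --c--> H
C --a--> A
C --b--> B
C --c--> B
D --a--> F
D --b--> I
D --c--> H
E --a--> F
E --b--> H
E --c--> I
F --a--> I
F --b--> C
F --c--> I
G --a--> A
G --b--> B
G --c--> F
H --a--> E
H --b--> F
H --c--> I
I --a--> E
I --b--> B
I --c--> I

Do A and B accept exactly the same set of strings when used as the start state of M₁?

Initial partition by acceptance: {A,C,D,E,G,H,I} | {B,F}.
Refine {A,C,D,E,G,H,I} on symbol a: members go to different blocks, giving {A,C,G,H,I} and {D,E}.
Split {A,C,G,H,I} by δ(·,a) → {A,C,G} and {H,I}.
The partition is now stable with 4 blocks: {A,C,G} | {B,F} | {D,E} | {H,I}.
A and B end up in different blocks, so they are distinguishable. For instance, the string 'ε' is accepted from only A.

No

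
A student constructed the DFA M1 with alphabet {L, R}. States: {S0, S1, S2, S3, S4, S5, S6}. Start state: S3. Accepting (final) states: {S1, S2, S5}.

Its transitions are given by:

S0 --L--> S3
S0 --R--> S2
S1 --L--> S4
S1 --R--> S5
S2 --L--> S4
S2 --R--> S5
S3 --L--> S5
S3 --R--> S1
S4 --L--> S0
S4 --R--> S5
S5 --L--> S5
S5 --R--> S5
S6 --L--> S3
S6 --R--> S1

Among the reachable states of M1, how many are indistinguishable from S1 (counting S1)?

2

Reachable states from the start: {S0,S1,S2,S3,S4,S5}. Unreachable: {S6} — drop them.
Initial partition by acceptance: {S1,S2,S5} | {S0,S3,S4}.
Refine {S1,S2,S5} on symbol L: members go to different blocks, giving {S1,S2} and {S5}.
Split {S0,S3,S4} by δ(·,L) → {S0,S4} and {S3}.
Split {S0,S4} by δ(·,L) → {S0} and {S4}.
No further refinement is possible. Final partition (5 blocks): {S1,S2} | {S0} | {S5} | {S3} | {S4}.
State S1 belongs to the block {S1,S2}, which has 2 states.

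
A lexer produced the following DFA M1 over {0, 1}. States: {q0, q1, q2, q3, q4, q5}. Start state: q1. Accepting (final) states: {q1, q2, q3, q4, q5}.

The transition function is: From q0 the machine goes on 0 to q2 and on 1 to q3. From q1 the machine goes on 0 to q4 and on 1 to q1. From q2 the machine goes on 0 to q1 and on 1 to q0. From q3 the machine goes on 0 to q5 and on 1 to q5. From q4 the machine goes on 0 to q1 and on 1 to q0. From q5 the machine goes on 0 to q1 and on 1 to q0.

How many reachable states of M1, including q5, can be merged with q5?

Every state is reachable, so we keep all 6.
Start with accepting vs non-accepting: {q1,q2,q3,q4,q5} | {q0}.
On input 1, block {q1,q2,q3,q4,q5} splits into {q2,q4,q5} and {q1,q3}.
Refine {q1,q3} on symbol 1: members go to different blocks, giving {q1} and {q3}.
Stable partition: {q2,q4,q5} | {q0} | {q1} | {q3} — 4 equivalence classes.
State q5 belongs to the block {q2,q4,q5}, which has 3 states.

3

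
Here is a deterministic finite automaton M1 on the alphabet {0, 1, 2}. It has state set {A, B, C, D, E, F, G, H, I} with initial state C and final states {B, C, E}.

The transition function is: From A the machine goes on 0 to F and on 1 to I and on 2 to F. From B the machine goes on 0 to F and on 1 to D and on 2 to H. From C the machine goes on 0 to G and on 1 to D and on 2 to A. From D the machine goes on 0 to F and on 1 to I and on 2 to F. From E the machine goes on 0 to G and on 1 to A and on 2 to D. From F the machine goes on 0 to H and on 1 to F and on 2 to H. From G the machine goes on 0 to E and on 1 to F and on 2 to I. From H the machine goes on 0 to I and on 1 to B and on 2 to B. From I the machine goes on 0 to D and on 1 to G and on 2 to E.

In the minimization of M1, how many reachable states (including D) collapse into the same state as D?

2

P0 = {B,C,E} | {A,D,F,G,H,I}.
On input 0, block {A,D,F,G,H,I} splits into {A,D,F,H,I} and {G}.
Refine {B,C,E} on symbol 0: members go to different blocks, giving {C,E} and {B}.
On input 1, block {A,D,F,H,I} splits into {A,D,F} and {H} and {I}.
Split {A,D,F} by δ(·,0) → {A,D} and {F}.
The partition is now stable with 7 blocks: {C,E} | {A,D} | {G} | {B} | {H} | {I} | {F}.
State D belongs to the block {A,D}, which has 2 states.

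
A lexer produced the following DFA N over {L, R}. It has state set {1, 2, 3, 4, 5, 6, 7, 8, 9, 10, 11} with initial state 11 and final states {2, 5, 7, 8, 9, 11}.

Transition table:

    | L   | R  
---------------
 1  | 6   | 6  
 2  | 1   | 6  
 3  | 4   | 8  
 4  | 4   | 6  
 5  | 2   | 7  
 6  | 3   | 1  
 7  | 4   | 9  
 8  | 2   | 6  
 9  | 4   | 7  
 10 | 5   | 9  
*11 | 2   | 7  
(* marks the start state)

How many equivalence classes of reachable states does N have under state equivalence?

Reachable states from the start: {1,2,3,4,6,7,8,9,11}. Unreachable: {5,10} — drop them.
Initial partition by acceptance: {2,7,8,9,11} | {1,3,4,6}.
Split {2,7,8,9,11} by δ(·,L) → {2,7,9} and {8,11}.
On input R, block {2,7,9} splits into {7,9} and {2}.
On input R, block {1,3,4,6} splits into {1,4,6} and {3}.
On input L, block {1,4,6} splits into {1,4} and {6}.
On input L, block {1,4} splits into {1} and {4}.
Refine {8,11} on symbol R: members go to different blocks, giving {8} and {11}.
No further refinement is possible. Final partition (8 blocks): {7,9} | {1} | {8} | {2} | {3} | {6} | {4} | {11}.

8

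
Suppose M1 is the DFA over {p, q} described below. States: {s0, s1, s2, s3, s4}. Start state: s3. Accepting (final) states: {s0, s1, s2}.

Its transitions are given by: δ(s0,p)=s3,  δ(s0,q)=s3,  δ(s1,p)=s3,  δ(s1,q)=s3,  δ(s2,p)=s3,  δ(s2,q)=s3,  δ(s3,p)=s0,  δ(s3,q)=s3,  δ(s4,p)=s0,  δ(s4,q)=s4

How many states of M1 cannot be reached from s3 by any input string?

3

No path from s3 leads to s1, s2, s4; the other 2 states are all reachable.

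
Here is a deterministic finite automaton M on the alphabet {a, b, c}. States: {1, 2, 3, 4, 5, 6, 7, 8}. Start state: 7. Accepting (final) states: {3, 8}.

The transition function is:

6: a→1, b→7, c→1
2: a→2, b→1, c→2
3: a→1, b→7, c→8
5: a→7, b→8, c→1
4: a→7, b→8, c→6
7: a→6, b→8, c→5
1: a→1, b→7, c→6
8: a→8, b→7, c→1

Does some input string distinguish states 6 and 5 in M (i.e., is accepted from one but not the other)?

Yes

First remove the unreachable states {2,3,4}; 5 states remain.
Start with accepting vs non-accepting: {8} | {1,5,6,7}.
Split {1,5,6,7} by δ(·,b) → {1,6} and {5,7}.
On input a, block {5,7} splits into {5} and {7}.
The partition is now stable with 4 blocks: {8} | {1,6} | {5} | {7}.
6 and 5 end up in different blocks, so they are distinguishable. For instance, the string 'b' is accepted from only 5.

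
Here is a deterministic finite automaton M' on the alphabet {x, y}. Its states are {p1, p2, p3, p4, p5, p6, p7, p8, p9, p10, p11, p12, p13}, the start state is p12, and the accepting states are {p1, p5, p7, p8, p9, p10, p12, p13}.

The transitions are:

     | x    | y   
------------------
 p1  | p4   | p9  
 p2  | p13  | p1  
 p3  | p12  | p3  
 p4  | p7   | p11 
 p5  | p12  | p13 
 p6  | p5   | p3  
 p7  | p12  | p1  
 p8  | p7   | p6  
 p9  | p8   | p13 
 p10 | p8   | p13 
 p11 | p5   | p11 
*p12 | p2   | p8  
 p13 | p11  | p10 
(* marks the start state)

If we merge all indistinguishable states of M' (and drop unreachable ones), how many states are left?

Start with accepting vs non-accepting: {p1,p5,p7,p8,p9,p10,p12,p13} | {p2,p3,p4,p6,p11}.
On input x, block {p1,p5,p7,p8,p9,p10,p12,p13} splits into {p5,p7,p8,p9,p10} and {p1,p12,p13}.
Split {p5,p7,p8,p9,p10} by δ(·,x) → {p8,p9,p10} and {p5,p7}.
Split {p8,p9,p10} by δ(·,x) → {p9,p10} and {p8}.
Split {p2,p3,p4,p6,p11} by δ(·,x) → {p4,p6,p11} and {p2,p3}.
On input y, block {p4,p6,p11} splits into {p4,p11} and {p6}.
Split {p1,p12,p13} by δ(·,x) → {p1,p13} and {p12}.
Refine {p2,p3} on symbol x: members go to different blocks, giving {p2} and {p3}.
Stable partition: {p9,p10} | {p4,p11} | {p1,p13} | {p5,p7} | {p8} | {p2} | {p6} | {p12} | {p3} — 9 equivalence classes.

9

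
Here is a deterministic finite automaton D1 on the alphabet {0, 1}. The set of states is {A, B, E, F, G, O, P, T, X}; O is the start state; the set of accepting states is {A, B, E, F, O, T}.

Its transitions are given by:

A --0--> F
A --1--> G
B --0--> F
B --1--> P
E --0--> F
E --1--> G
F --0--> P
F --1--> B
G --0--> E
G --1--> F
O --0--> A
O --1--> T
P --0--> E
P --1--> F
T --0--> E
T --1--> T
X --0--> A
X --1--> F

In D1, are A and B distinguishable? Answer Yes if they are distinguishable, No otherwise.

No

Reachable states from the start: {A,B,E,F,G,O,P,T}. Unreachable: {X} — drop them.
P0 = {A,B,E,F,O,T} | {G,P}.
Refine {A,B,E,F,O,T} on symbol 0: members go to different blocks, giving {A,B,E,O,T} and {F}.
Refine {A,B,E,O,T} on symbol 0: members go to different blocks, giving {A,B,E} and {O,T}.
The partition is now stable with 4 blocks: {A,B,E} | {G,P} | {F} | {O,T}.
A and B lie in the same block of the stable partition, so they are equivalent — no string distinguishes them.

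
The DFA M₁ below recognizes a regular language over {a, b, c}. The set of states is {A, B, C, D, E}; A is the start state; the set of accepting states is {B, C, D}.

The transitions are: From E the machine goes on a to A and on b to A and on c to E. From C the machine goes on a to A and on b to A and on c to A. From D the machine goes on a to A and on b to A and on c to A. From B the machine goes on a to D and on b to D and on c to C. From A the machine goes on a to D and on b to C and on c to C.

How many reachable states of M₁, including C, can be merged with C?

States {B,E} cannot be reached from the start state, so discard them.
Start with accepting vs non-accepting: {C,D} | {A}.
The partition is now stable with 2 blocks: {C,D} | {A}.
The equivalence class containing C is {C,D}, of size 2.

2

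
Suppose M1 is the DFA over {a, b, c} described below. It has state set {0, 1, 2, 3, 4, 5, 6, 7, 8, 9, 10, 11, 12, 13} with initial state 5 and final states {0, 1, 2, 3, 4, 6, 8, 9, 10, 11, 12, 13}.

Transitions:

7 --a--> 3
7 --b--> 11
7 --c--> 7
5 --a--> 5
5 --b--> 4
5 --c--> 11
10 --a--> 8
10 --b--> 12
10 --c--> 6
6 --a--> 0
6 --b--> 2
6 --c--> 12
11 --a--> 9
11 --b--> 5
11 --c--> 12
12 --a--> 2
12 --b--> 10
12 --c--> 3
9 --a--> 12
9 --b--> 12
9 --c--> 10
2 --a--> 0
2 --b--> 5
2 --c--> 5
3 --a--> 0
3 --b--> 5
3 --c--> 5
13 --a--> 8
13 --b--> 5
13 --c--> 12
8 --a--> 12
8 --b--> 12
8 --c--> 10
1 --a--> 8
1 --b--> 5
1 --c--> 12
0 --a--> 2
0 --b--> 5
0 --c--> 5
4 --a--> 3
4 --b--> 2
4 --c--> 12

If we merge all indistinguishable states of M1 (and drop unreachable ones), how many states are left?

7

First remove the unreachable states {1,7,13}; 11 states remain.
Initial partition by acceptance: {0,2,3,4,6,8,9,10,11,12} | {5}.
On input b, block {0,2,3,4,6,8,9,10,11,12} splits into {4,6,8,9,10,12} and {0,2,3,11}.
Refine {4,6,8,9,10,12} on symbol a: members go to different blocks, giving {4,6,12} and {8,9,10}.
Split {4,6,12} by δ(·,b) → {4,6} and {12}.
Split {0,2,3,11} by δ(·,a) → {0,2,3} and {11}.
On input a, block {8,9,10} splits into {8,9} and {10}.
The partition is now stable with 7 blocks: {4,6} | {5} | {0,2,3} | {8,9} | {12} | {11} | {10}.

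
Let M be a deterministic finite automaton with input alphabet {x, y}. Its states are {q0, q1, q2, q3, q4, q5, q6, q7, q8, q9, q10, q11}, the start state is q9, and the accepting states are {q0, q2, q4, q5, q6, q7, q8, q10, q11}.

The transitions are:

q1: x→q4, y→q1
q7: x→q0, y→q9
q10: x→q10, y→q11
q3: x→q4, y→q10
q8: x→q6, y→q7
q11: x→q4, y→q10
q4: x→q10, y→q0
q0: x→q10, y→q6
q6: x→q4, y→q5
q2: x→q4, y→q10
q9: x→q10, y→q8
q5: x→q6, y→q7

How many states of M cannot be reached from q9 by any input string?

3

No path from q9 leads to q1, q2, q3; the other 9 states are all reachable.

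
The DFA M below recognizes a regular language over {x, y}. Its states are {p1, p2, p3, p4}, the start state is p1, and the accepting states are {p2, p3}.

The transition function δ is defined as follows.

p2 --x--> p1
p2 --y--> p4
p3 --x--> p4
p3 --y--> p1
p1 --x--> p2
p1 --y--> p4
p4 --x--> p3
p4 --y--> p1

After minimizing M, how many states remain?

2

P0 = {p2,p3} | {p1,p4}.
Stable partition: {p2,p3} | {p1,p4} — 2 equivalence classes.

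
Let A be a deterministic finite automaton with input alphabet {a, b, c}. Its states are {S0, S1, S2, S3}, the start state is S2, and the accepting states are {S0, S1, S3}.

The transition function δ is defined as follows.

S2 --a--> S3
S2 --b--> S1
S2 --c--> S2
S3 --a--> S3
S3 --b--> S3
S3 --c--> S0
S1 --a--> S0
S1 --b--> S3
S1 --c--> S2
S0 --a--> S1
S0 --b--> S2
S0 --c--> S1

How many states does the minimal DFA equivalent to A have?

Every state is reachable, so we keep all 4.
Initial partition by acceptance: {S0,S1,S3} | {S2}.
On input b, block {S0,S1,S3} splits into {S1,S3} and {S0}.
Split {S1,S3} by δ(·,a) → {S1} and {S3}.
Stable partition: {S1} | {S2} | {S0} | {S3} — 4 equivalence classes.

4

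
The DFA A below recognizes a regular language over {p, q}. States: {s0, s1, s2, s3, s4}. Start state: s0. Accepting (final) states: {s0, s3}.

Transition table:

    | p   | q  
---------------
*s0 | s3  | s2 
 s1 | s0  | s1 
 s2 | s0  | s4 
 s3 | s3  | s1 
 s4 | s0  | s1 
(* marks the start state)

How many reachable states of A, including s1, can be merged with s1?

All states are reachable from the start state.
P0 = {s0,s3} | {s1,s2,s4}.
No further refinement is possible. Final partition (2 blocks): {s0,s3} | {s1,s2,s4}.
State s1 belongs to the block {s1,s2,s4}, which has 3 states.

3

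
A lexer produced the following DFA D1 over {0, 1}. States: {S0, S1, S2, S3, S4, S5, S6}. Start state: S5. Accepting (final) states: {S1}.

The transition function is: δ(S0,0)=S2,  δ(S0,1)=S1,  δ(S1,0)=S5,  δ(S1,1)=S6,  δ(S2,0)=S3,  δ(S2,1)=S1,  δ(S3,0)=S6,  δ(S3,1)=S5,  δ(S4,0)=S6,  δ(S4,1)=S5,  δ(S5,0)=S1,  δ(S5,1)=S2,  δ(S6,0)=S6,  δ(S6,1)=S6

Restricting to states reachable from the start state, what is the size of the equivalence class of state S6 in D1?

Reachable states from the start: {S1,S2,S3,S5,S6}. Unreachable: {S0,S4} — drop them.
Start with accepting vs non-accepting: {S1} | {S2,S3,S5,S6}.
Refine {S2,S3,S5,S6} on symbol 0: members go to different blocks, giving {S2,S3,S6} and {S5}.
Split {S2,S3,S6} by δ(·,1) → {S2} and {S3} and {S6}.
The partition is now stable with 5 blocks: {S1} | {S2} | {S5} | {S3} | {S6}.
State S6 belongs to the block {S6}, which has 1 states.

1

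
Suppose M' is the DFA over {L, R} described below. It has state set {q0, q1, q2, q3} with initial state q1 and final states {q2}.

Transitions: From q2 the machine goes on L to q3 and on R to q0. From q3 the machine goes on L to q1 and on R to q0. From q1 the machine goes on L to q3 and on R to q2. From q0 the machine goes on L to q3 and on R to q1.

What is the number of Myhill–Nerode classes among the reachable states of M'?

P0 = {q2} | {q0,q1,q3}.
Refine {q0,q1,q3} on symbol R: members go to different blocks, giving {q0,q3} and {q1}.
Refine {q0,q3} on symbol L: members go to different blocks, giving {q0} and {q3}.
Stable partition: {q2} | {q0} | {q1} | {q3} — 4 equivalence classes.

4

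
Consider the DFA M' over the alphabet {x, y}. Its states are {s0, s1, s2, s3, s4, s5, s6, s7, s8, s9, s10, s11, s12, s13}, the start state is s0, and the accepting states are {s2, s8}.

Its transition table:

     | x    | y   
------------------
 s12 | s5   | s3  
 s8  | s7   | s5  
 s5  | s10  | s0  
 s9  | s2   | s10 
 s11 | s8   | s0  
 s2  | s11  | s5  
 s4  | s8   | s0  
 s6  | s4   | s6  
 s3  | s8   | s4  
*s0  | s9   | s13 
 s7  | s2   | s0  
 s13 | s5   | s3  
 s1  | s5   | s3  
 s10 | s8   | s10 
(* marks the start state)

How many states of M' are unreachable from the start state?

3

No path from s0 leads to s1, s6, s12; the other 11 states are all reachable.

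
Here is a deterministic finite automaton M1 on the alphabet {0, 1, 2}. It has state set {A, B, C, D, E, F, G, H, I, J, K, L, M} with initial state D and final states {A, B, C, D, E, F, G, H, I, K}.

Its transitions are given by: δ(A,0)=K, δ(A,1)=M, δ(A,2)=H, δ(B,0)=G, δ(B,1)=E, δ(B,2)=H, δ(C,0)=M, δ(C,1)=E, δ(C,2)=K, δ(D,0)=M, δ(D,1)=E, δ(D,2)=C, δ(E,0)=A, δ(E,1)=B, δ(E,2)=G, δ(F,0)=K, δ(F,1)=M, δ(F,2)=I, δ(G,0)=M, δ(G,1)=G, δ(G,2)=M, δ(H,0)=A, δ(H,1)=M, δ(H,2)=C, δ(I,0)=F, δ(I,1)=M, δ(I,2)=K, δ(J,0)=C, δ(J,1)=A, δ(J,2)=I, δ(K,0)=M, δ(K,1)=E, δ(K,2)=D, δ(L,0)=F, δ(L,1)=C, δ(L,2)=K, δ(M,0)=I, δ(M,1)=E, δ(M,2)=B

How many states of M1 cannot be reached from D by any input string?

No path from D leads to J, L; the other 11 states are all reachable.

2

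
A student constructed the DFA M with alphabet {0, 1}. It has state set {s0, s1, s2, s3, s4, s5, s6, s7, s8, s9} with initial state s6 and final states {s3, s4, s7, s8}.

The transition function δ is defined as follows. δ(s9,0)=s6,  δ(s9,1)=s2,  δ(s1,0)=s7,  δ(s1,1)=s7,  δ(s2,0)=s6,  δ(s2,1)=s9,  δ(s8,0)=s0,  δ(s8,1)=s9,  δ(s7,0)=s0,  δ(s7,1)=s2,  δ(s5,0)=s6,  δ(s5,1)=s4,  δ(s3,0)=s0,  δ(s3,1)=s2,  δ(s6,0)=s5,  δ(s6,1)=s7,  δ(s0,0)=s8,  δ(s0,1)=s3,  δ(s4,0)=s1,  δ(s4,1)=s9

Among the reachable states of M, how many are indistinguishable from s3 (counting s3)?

4

P0 = {s3,s4,s7,s8} | {s0,s1,s2,s5,s6,s9}.
Split {s0,s1,s2,s5,s6,s9} by δ(·,0) → {s2,s5,s6,s9} and {s0,s1}.
Refine {s2,s5,s6,s9} on symbol 1: members go to different blocks, giving {s2,s9} and {s5,s6}.
Stable partition: {s3,s4,s7,s8} | {s2,s9} | {s0,s1} | {s5,s6} — 4 equivalence classes.
State s3 belongs to the block {s3,s4,s7,s8}, which has 4 states.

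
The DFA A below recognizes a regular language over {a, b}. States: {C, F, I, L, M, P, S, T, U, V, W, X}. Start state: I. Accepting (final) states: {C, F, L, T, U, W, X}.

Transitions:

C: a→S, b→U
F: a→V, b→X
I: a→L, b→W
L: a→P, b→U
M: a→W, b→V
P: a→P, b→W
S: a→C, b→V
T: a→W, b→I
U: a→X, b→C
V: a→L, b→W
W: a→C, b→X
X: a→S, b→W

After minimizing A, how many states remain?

6

Reachable states from the start: {C,I,L,P,S,U,V,W,X}. Unreachable: {F,M,T} — drop them.
Start with accepting vs non-accepting: {C,L,U,W,X} | {I,P,S,V}.
Refine {C,L,U,W,X} on symbol a: members go to different blocks, giving {C,L,X} and {U,W}.
On input a, block {I,P,S,V} splits into {I,S,V} and {P}.
Refine {C,L,X} on symbol a: members go to different blocks, giving {C,X} and {L}.
Split {I,S,V} by δ(·,a) → {I,V} and {S}.
Stable partition: {C,X} | {I,V} | {U,W} | {P} | {L} | {S} — 6 equivalence classes.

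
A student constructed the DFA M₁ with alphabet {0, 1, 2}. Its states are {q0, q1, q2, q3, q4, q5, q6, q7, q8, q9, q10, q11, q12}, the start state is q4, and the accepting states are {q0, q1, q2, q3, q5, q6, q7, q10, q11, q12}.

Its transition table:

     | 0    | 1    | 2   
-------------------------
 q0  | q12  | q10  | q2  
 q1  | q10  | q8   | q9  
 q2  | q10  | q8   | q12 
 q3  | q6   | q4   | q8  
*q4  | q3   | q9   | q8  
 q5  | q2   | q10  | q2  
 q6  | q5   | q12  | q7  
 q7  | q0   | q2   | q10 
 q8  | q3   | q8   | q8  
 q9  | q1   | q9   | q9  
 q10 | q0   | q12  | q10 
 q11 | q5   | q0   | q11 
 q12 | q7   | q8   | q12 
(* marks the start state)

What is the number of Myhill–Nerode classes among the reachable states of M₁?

5

States {q11} cannot be reached from the start state, so discard them.
P0 = {q0,q1,q2,q3,q5,q6,q7,q10,q12} | {q4,q8,q9}.
On input 1, block {q0,q1,q2,q3,q5,q6,q7,q10,q12} splits into {q0,q5,q6,q7,q10} and {q1,q2,q3,q12}.
Split {q0,q5,q6,q7,q10} by δ(·,0) → {q6,q7,q10} and {q0,q5}.
Split {q1,q2,q3,q12} by δ(·,2) → {q1,q3} and {q2,q12}.
The partition is now stable with 5 blocks: {q6,q7,q10} | {q4,q8,q9} | {q1,q3} | {q0,q5} | {q2,q12}.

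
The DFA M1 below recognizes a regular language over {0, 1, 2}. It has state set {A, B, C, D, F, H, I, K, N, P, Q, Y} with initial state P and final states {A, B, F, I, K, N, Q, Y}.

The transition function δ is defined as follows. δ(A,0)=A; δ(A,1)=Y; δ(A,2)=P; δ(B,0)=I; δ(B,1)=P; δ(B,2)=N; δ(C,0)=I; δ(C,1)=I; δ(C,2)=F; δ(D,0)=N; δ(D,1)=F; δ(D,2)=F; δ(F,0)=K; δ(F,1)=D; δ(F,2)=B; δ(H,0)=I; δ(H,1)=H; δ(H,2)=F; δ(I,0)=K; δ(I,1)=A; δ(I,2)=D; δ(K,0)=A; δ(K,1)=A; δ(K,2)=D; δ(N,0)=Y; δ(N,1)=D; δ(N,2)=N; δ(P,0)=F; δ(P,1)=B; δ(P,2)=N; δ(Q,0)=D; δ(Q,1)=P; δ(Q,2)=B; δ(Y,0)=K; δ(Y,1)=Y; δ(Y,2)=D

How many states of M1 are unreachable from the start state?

3

No path from P leads to C, H, Q; the other 9 states are all reachable.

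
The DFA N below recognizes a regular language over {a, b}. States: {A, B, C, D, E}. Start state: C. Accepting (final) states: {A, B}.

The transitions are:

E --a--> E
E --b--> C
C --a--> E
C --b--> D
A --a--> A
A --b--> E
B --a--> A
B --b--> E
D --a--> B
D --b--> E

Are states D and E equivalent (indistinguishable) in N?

No

P0 = {A,B} | {C,D,E}.
Split {C,D,E} by δ(·,a) → {C,E} and {D}.
Split {C,E} by δ(·,b) → {C} and {E}.
No further refinement is possible. Final partition (4 blocks): {A,B} | {C} | {D} | {E}.
D and E end up in different blocks, so they are distinguishable. For instance, the string 'a' is accepted from only D.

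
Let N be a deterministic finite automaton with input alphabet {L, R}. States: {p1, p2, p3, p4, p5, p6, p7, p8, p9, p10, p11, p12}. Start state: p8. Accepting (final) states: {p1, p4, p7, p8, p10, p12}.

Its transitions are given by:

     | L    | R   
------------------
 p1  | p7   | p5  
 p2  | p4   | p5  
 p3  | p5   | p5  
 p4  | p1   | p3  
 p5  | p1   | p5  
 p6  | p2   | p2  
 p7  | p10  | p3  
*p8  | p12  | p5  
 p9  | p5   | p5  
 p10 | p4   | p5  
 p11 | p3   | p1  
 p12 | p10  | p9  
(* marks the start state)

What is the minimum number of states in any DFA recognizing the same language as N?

States {p2,p6,p11} cannot be reached from the start state, so discard them.
Initial partition by acceptance: {p1,p4,p7,p8,p10,p12} | {p3,p5,p9}.
On input L, block {p3,p5,p9} splits into {p3,p9} and {p5}.
On input R, block {p1,p4,p7,p8,p10,p12} splits into {p1,p8,p10} and {p4,p7,p12}.
Stable partition: {p1,p8,p10} | {p3,p9} | {p5} | {p4,p7,p12} — 4 equivalence classes.

4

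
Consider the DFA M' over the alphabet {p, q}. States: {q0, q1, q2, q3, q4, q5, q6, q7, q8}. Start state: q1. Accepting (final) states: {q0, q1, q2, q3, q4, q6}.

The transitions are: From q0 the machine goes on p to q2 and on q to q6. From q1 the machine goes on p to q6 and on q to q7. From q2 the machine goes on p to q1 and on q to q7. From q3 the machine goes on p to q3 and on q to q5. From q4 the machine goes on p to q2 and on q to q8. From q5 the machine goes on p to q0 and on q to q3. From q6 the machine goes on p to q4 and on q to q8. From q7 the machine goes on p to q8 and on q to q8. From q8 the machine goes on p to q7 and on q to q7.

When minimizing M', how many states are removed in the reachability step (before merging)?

3

BFS from q1 reaches {q1, q2, q4, q6, q7, q8}; the 3 state(s) q0, q3, q5 are never visited.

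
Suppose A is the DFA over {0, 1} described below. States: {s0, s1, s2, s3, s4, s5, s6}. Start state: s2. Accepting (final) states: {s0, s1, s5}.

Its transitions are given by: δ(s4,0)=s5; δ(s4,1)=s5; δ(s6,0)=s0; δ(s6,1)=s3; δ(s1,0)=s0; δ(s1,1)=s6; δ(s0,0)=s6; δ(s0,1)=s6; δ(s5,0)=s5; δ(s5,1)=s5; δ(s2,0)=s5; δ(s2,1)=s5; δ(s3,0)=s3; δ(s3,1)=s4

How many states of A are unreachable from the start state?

5

BFS from s2 reaches {s2, s5}; the 5 state(s) s0, s1, s3, s4, s6 are never visited.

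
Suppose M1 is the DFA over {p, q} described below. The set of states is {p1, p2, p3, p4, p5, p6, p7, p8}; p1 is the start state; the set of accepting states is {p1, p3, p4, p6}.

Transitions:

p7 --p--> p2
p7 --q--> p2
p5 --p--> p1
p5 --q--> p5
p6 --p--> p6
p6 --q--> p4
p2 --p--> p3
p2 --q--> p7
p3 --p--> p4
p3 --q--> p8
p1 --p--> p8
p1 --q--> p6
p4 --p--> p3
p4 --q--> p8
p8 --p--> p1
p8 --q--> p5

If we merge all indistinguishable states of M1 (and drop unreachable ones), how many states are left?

Reachable states from the start: {p1,p3,p4,p5,p6,p8}. Unreachable: {p2,p7} — drop them.
Initial partition by acceptance: {p1,p3,p4,p6} | {p5,p8}.
On input p, block {p1,p3,p4,p6} splits into {p3,p4,p6} and {p1}.
On input q, block {p3,p4,p6} splits into {p3,p4} and {p6}.
The partition is now stable with 4 blocks: {p3,p4} | {p5,p8} | {p1} | {p6}.

4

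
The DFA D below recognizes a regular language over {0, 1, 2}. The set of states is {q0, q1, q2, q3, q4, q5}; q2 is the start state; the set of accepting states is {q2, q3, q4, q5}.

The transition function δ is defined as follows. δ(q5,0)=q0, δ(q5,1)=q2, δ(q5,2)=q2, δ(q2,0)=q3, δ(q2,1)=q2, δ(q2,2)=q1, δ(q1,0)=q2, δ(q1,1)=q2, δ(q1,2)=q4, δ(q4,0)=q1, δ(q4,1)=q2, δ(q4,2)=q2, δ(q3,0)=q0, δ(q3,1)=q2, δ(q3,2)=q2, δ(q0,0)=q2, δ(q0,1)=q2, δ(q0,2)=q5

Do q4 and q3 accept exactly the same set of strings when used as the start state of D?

Yes

Initial partition by acceptance: {q2,q3,q4,q5} | {q0,q1}.
On input 0, block {q2,q3,q4,q5} splits into {q3,q4,q5} and {q2}.
The partition is now stable with 3 blocks: {q3,q4,q5} | {q0,q1} | {q2}.
q4 and q3 lie in the same block of the stable partition, so they are equivalent — no string distinguishes them.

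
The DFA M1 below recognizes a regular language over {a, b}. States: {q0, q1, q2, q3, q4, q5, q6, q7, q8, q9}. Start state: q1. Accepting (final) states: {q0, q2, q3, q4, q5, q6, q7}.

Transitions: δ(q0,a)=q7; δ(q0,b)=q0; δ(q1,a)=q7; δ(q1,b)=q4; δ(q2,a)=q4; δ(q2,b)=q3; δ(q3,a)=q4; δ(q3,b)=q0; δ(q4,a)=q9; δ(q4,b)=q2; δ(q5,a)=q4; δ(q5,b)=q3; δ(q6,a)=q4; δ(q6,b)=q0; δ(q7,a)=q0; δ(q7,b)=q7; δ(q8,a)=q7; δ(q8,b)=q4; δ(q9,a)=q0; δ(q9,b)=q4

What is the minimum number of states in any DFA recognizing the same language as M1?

First remove the unreachable states {q5,q6,q8}; 7 states remain.
P0 = {q0,q2,q3,q4,q7} | {q1,q9}.
Refine {q0,q2,q3,q4,q7} on symbol a: members go to different blocks, giving {q0,q2,q3,q7} and {q4}.
Split {q0,q2,q3,q7} by δ(·,a) → {q0,q7} and {q2,q3}.
Refine {q2,q3} on symbol b: members go to different blocks, giving {q2} and {q3}.
The partition is now stable with 5 blocks: {q0,q7} | {q1,q9} | {q4} | {q2} | {q3}.

5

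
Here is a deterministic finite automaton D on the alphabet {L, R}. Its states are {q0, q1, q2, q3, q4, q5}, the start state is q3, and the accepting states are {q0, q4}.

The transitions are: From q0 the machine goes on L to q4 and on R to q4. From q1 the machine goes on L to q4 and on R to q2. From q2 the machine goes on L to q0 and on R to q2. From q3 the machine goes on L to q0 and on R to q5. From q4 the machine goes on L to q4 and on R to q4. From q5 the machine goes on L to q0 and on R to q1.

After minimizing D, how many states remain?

Every state is reachable, so we keep all 6.
Initial partition by acceptance: {q0,q4} | {q1,q2,q3,q5}.
The partition is now stable with 2 blocks: {q0,q4} | {q1,q2,q3,q5}.

2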